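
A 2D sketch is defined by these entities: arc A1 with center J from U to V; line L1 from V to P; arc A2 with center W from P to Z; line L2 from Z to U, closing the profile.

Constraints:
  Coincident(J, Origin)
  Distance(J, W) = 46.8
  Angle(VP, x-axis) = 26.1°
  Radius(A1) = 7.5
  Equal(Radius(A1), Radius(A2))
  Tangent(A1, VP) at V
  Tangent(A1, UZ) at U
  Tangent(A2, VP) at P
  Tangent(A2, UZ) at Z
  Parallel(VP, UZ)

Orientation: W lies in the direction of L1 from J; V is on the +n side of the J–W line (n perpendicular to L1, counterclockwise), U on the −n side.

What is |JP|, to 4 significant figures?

47.40

The slot axis is L1's direction at 26.1°, so u = (cos 26.1°, sin 26.1°) = (0.8980, 0.4399) and n = (−sin 26.1°, cos 26.1°) = (-0.4399, 0.8980). J is at the origin and W lies 46.8 along u from J, so W = 46.8·u = (42.03, 20.59). Tangency of A1 to both parallel lines with radius 7.5 puts V and U at J ± 7.5·n: V = (-3.300, 6.735), U = (3.300, -6.735). Equal radii place P and Z the same way about W: P = W + 7.5·n = (38.73, 27.32), Z = W − 7.5·n = (45.33, 13.85). Then |JP| = |P − J| = 47.40.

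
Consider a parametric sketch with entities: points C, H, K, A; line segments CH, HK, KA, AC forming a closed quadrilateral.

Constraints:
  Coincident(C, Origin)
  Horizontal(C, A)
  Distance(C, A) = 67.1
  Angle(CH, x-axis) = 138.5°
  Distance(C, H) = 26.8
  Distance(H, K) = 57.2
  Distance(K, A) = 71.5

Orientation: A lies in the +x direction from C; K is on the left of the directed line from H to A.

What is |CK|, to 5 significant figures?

60.289

C is at the origin; CA is horizontal with |CA| = 67.1 and A in +x, so A = (67.1, 0). CH runs at 138.5° with |CH| = 26.8, so H = (-20.072, 17.758). K is determined by |HK| = 57.2 and |KA| = 71.5 together: it lies at the intersection of circle(H, 57.2) and circle(A, 71.5). With |HA| = 88.962, the foot of the radical line on HA is 34.137 from H and the perpendicular offset is √(57.2² − 34.137²) = 45.896. Taking the left-of-HA solution: K = (22.540, 55.917).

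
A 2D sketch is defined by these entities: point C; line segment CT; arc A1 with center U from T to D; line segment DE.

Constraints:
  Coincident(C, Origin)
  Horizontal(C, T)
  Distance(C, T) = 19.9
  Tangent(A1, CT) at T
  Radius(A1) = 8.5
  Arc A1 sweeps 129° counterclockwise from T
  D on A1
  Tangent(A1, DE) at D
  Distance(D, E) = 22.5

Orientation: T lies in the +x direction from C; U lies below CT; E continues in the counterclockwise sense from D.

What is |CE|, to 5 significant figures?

41.661

C is at the origin; C and T share the same y with |CT| = 19.9 and T on the +x side, so T = (19.900, 0.0000). A1 meets CT tangentially, so UT is at right angles to CT, so U = T + (0, -8.5) = (19.900, -8.5000). On A1, T sits at bearing 90° from U; a 129° counterclockwise sweep puts D at bearing 219°, so D = U + 8.5·(cos 219°, sin 219°) = (13.294, -13.849). Since A1 is tangent to DE there, UD ⟂ DE, so DE runs along (−sin 219°, cos 219°); with |DE| = 22.5, E = (27.454, -31.335). Then |CE| = |E − C| = 41.661.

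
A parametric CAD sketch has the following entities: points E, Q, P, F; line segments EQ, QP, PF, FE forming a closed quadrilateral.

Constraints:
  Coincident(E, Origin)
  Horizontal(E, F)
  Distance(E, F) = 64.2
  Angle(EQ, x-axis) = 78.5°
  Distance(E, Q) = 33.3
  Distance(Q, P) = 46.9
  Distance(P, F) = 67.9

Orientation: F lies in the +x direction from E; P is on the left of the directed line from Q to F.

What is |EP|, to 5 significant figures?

76.279

E is at the origin; EF is horizontal with |EF| = 64.2 and F in +x, so F = (64.2, 0). EQ runs at 78.5° with |EQ| = 33.3, so Q = (6.6390, 32.631). P is determined by |QP| = 46.9 and |PF| = 67.9 together: it lies at the intersection of circle(Q, 46.9) and circle(F, 67.9). With |QF| = 66.167, the foot of the radical line on QF is 14.866 from Q and the perpendicular offset is √(46.9² − 14.866²) = 44.482. Taking the left-of-QF solution: P = (41.508, 63.996).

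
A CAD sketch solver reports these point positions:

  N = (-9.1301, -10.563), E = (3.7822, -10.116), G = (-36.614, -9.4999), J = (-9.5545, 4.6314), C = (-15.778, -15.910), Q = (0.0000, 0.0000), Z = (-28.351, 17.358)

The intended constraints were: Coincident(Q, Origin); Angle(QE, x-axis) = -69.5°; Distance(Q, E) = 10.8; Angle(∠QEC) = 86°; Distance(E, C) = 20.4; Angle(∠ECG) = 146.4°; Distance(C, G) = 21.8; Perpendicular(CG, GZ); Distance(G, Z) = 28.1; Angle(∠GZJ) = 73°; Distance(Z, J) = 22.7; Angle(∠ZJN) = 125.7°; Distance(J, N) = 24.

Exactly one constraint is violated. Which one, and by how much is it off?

Distance(J, N) = 24 — off by 8.80.

Q = (0.00, 0.00) ✓; QE at -69.50° ✓; |QE| = 10.80 ✓; ∠QEC = 86.00° ✓; |EC| = 20.40 ✓; ∠ECG = 146.4° ✓; |CG| = 21.80 ✓; ∠(CG, GZ) = 90.00° ✓; |GZ| = 28.10 ✓; ∠GZJ = 73.00° ✓; |ZJ| = 22.70 ✓; ∠ZJN = 125.7° ✓; |JN| = 15.20 ✗.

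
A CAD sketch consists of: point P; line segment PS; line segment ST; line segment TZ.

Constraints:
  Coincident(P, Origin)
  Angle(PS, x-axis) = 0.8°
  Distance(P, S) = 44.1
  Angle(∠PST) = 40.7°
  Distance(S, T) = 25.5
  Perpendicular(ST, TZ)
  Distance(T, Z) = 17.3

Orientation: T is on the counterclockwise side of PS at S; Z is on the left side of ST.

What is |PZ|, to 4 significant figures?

13.94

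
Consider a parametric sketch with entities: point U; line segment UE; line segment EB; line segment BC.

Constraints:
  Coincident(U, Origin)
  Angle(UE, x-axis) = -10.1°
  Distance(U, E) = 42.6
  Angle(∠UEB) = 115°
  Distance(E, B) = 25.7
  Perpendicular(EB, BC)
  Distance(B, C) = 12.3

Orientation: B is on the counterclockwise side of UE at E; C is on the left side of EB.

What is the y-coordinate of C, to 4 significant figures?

20.63

U is at the origin; UE runs at -10.1° with length 42.6, so E = 42.6·(cos -10.1°, sin -10.1°) = (41.94, -7.471). ∠UEB = 115.0°, so EB runs at -10.1° + (180° − 115.0°) = 54.90° from the x-axis; with |EB| = 25.7, B = E + 25.7·(cos 54.90°, sin 54.90°) = (56.72, 13.56). The perpendicularity gives BC at right angles to EB; with |BC| = 12.3 on the left of EB, C = B + 12.3·(-0.8181, 0.5750) = (46.65, 20.63). So C.y = 20.63.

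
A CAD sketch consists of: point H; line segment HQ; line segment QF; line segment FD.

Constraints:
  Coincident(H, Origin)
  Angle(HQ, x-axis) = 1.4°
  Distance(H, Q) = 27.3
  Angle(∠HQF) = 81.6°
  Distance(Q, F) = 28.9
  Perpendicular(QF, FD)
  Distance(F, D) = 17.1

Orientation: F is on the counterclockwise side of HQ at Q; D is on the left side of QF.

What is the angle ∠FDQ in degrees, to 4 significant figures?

59.39°

H is at the origin; HQ runs at 1.4° with length 27.3, so Q = 27.3·(cos 1.4°, sin 1.4°) = (27.29, 0.6670). ∠HQF = 81.6°, so QF runs at 1.4° + (180° − 81.6°) = 99.80° from the x-axis; with |QF| = 28.9, F = Q + 28.9·(cos 99.80°, sin 99.80°) = (22.37, 29.15). QF is perpendicular to FD; with |FD| = 17.1 on the left of QF, D = F + 17.1·(-0.9854, -0.1702) = (5.522, 26.23). Then cos ∠FDQ = DF·DQ / (|DF||DQ|), giving 59.39°.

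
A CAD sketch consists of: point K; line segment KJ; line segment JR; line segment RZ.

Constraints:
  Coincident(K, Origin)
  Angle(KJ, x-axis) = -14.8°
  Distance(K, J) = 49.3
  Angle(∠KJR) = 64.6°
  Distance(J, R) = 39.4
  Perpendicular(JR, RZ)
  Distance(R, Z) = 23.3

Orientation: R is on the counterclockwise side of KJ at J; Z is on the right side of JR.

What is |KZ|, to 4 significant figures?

70.25

∠KJR = 64.6°, so JR runs at -14.8° + (180° − 64.6°) = 100.6° from the x-axis; with |JR| = 39.4, R = J + 39.4·(cos 100.6°, sin 100.6°) = (40.42, 26.13). JR is perpendicular to RZ; with |RZ| = 23.3 on the right of JR, Z = R + 23.3·(0.9829, 0.1840) = (63.32, 30.42). Then |KZ| = |Z − K| = 70.25.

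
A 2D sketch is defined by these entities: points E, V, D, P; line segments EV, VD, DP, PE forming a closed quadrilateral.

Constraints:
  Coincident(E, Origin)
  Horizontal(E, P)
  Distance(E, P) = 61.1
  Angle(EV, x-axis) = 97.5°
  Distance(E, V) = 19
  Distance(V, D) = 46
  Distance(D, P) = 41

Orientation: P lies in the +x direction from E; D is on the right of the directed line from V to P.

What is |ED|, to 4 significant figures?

30.64

E is at the origin; EP is horizontal with |EP| = 61.1 and P in +x, so P = (61.1, 0). EV runs at 97.5° with |EV| = 19.0, so V = (-2.480, 18.84). D is determined by |VD| = 46.0 and |DP| = 41.0 together: it lies at the intersection of circle(V, 46.0) and circle(P, 41.0). With |VP| = 66.31, the foot of the radical line on VP is 36.44 from V and the perpendicular offset is √(46.0² − 36.44²) = 28.08. Taking the right-of-VP solution: D = (24.48, -18.44).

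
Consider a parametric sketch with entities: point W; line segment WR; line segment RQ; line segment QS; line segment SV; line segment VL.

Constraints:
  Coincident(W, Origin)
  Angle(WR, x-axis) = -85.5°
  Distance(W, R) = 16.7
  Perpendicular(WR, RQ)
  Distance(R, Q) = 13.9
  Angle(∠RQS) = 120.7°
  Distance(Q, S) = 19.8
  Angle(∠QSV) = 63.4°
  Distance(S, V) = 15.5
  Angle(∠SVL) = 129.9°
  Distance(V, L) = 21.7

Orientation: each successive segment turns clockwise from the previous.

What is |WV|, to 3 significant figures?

8.67

∠RQS = 120.7° gives QS at 125° from the x-axis; with |QS| = 19.8, S = (-24.0, -1.56). ∠QSV = 63.4° gives SV at 8.60° from the x-axis; with |SV| = 15.5, V = (-8.63, 0.758). Then |WV| = |V − W| = 8.67.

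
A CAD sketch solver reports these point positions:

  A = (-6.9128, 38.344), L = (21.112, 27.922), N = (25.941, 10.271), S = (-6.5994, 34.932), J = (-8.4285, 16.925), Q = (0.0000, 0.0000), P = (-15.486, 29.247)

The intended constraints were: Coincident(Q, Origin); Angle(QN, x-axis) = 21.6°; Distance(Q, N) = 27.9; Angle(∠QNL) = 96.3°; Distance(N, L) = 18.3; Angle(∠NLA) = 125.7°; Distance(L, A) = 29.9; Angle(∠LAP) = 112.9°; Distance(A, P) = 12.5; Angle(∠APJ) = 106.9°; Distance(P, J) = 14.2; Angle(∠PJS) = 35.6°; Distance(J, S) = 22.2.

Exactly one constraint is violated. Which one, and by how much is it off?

Distance(J, S) = 22.2 — off by 4.10.

Q = (0.00, 0.00) ✓; QN at 21.60° ✓; |QN| = 27.90 ✓; ∠QNL = 96.30° ✓; |NL| = 18.30 ✓; ∠NLA = 125.7° ✓; |LA| = 29.90 ✓; ∠LAP = 112.9° ✓; |AP| = 12.50 ✓; ∠APJ = 106.9° ✓; |PJ| = 14.20 ✓; ∠PJS = 35.60° ✓; |JS| = 18.10 ✗.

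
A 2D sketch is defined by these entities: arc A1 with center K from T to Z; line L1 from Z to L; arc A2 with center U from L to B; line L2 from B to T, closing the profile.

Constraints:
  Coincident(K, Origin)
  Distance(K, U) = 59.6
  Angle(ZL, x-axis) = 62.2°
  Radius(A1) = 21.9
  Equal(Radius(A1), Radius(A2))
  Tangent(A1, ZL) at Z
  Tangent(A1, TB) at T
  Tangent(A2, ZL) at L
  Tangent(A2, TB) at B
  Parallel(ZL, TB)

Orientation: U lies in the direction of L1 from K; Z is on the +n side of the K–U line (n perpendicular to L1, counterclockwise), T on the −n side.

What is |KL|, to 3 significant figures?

63.5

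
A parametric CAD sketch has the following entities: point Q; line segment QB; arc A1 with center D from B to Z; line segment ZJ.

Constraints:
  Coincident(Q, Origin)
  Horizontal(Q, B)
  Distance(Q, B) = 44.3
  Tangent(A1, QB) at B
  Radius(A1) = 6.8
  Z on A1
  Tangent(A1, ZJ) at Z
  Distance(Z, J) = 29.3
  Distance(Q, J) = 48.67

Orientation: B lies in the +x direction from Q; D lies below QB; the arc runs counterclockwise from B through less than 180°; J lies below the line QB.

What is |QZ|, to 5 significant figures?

38.021

Checks: |DZ| = 6.800 ✓; ∠(DZ, ZJ) = 90.00° ✓; |ZJ| = 29.30 ✓; |QJ| = 48.67 ✓.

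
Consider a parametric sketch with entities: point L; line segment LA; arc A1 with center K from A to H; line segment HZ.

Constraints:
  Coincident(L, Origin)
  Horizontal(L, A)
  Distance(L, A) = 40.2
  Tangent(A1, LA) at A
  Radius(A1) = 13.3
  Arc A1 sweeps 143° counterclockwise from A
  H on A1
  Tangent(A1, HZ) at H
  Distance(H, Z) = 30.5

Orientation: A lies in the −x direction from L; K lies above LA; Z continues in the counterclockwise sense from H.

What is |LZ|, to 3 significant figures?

70.6

L is at the origin; L and A share the same y with |LA| = 40.2 and A on the −x side, so A = (-40.2, 0.00). Since A1 is tangent to LA there, KA ⟂ LA, so K = A + (0, 13.3) = (-40.2, 13.3). On A1, A sits at bearing -90° from K; a 143° counterclockwise sweep puts H at bearing 53°, so H = K + 13.3·(cos 53°, sin 53°) = (-32.2, 23.9). A1 meets HZ tangentially, so KH is at right angles to HZ, so HZ runs along (−sin 53°, cos 53°); with |HZ| = 30.5, Z = (-56.6, 42.3). Then |LZ| = |Z − L| = 70.6.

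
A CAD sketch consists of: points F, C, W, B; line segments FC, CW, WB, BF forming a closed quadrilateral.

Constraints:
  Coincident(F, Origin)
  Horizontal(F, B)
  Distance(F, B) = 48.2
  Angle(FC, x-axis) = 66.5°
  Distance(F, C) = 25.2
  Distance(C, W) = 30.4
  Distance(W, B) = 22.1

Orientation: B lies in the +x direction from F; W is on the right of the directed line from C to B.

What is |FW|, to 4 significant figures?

26.38

Checks: |CW| = 30.40 ✓; |WB| = 22.10 ✓.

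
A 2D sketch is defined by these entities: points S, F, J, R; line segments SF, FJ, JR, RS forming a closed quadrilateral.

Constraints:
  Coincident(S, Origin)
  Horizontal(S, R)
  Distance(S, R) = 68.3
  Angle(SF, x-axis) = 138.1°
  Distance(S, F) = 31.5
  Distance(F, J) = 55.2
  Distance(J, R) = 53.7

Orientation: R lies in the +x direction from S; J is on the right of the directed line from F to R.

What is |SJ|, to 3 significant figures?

23.7

S is at the origin; S and R share the same y with |SR| = 68.3 and R in +x, so R = (68.3, 0). SF runs at 138.1° with |SF| = 31.5, so F = (-23.4, 21.0). J is determined by |FJ| = 55.2 and |JR| = 53.7 together: it lies at the intersection of circle(F, 55.2) and circle(R, 53.7). With |FR| = 94.1, the foot of the radical line on FR is 47.9 from F and the perpendicular offset is √(55.2² − 47.9²) = 27.4. Taking the right-of-FR solution: J = (17.2, -16.4).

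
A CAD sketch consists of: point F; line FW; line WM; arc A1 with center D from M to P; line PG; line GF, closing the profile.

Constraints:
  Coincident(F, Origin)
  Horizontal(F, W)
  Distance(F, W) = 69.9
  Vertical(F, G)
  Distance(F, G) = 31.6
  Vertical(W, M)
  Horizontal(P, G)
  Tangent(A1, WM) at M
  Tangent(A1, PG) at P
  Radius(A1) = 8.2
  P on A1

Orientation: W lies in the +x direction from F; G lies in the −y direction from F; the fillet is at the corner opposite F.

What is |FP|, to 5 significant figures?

69.321

The virtual corner opposite F is at (69.900, -31.600). A1 meets WM tangentially, so DM is at right angles to WM and the tangent condition forces DP to be normal to PG, with radius 8.2, so the center D sits 8.2 in from both sides at D = (61.700, -23.400). That places the tangent points at M = (69.900, -23.400) on WM and P = (61.700, -31.600) on PG. Then |FP| = |P − F| = 69.321.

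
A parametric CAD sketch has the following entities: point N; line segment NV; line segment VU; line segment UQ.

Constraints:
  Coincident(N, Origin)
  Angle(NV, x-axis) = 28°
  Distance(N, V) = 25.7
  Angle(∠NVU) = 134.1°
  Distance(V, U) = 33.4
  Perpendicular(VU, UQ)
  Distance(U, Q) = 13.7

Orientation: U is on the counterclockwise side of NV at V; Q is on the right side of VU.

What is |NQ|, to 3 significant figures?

60.5

N is at the origin; NV runs at 28.0° with length 25.7, so V = 25.7·(cos 28.0°, sin 28.0°) = (22.7, 12.1). ∠NVU = 134.1°, so VU runs at 28.0° + (180° − 134.1°) = 73.9° from the x-axis; with |VU| = 33.4, U = V + 33.4·(cos 73.9°, sin 73.9°) = (32.0, 44.2). VU is perpendicular to UQ; with |UQ| = 13.7 on the right of VU, Q = U + 13.7·(0.961, -0.277) = (45.1, 40.4). Then |NQ| = |Q − N| = 60.5.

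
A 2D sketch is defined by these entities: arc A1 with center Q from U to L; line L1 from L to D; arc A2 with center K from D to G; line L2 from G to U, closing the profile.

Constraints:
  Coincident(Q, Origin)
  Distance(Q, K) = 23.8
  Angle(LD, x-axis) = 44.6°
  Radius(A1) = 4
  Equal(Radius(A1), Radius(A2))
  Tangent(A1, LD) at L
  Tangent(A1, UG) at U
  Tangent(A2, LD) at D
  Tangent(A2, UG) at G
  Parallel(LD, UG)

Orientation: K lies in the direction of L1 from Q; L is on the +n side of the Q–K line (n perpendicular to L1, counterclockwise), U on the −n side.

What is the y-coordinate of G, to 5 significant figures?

13.863

The slot axis is L1's direction at 44.6°, so u = (cos 44.6°, sin 44.6°) = (0.71203, 0.70215) and n = (−sin 44.6°, cos 44.6°) = (-0.70215, 0.71203). Q is at the origin and K lies 23.8 along u from Q, so K = 23.8·u = (16.946, 16.711). Tangency of A1 to both parallel lines with radius 4.0 puts L and U at Q ± 4.0·n: L = (-2.8086, 2.8481), U = (2.8086, -2.8481). Equal radii place D and G the same way about K: D = K + 4.0·n = (14.138, 19.559), G = K − 4.0·n = (19.755, 13.863). So G.y = 13.863.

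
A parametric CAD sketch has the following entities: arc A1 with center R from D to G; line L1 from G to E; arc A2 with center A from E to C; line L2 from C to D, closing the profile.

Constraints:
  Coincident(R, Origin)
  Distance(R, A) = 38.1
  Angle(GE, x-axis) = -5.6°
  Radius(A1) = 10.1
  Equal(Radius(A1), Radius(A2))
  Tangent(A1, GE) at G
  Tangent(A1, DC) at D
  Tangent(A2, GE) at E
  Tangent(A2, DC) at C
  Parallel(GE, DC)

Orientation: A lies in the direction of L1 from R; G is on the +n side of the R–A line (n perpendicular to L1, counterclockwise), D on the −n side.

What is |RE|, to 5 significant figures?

39.416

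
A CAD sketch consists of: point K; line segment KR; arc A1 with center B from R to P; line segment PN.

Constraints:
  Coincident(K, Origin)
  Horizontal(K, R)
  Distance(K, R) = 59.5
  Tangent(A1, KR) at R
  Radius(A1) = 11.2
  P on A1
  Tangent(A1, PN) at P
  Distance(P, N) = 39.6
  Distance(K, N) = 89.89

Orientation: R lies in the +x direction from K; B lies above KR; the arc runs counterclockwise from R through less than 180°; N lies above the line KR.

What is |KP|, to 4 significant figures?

71.32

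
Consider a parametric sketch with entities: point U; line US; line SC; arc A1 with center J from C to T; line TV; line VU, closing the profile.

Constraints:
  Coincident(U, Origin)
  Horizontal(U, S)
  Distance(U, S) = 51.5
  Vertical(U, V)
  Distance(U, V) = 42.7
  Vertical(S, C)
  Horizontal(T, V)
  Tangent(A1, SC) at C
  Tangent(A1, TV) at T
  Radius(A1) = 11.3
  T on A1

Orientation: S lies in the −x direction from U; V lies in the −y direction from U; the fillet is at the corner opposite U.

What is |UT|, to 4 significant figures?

58.65

The virtual corner opposite U is at (-51.50, -42.70). The tangent condition forces JC to be normal to SC and A1 meets TV tangentially, so JT is at right angles to TV, with radius 11.3, so the center J sits 11.3 in from both sides at J = (-40.20, -31.40). That places the tangent points at C = (-51.50, -31.40) on SC and T = (-40.20, -42.70) on TV. Then |UT| = |T − U| = 58.65.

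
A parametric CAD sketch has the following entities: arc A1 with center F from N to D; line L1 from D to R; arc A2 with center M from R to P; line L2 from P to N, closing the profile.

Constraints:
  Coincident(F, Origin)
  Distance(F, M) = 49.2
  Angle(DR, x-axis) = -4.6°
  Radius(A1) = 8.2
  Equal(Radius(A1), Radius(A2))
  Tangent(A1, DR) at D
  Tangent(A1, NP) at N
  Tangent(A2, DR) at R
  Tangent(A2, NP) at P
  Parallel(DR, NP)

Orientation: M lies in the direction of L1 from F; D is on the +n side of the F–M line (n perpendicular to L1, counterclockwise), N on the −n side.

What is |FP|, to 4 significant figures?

49.88

Tangency of A1 to both parallel lines with radius 8.2 puts D and N at F ± 8.2·n: D = (0.6576, 8.174), N = (-0.6576, -8.174). Equal radii place R and P the same way about M: R = M + 8.2·n = (49.70, 4.228), P = M − 8.2·n = (48.38, -12.12). Then |FP| = |P − F| = 49.88.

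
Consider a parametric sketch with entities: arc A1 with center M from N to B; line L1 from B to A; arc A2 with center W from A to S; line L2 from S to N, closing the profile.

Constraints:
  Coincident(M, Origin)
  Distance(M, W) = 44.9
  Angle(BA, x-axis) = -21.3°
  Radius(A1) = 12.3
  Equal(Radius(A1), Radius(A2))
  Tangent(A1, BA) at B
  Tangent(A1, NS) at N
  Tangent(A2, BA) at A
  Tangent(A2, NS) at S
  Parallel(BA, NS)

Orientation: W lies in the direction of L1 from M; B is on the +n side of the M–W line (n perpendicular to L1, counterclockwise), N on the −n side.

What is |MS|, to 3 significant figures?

46.6

Tangency of A1 to both parallel lines with radius 12.3 puts B and N at M ± 12.3·n: B = (4.47, 11.5), N = (-4.47, -11.5). Equal radii place A and S the same way about W: A = W + 12.3·n = (46.3, -4.85), S = W − 12.3·n = (37.4, -27.8). Then |MS| = |S − M| = 46.6.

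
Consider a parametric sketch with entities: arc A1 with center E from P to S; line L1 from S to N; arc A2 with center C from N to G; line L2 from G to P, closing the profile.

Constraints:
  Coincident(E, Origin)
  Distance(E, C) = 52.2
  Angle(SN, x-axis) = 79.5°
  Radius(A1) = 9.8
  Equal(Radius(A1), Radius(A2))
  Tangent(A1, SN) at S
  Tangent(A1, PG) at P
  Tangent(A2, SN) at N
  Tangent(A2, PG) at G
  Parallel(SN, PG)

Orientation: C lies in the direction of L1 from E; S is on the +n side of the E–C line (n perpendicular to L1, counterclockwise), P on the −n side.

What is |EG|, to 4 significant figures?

53.11

Tangency of A1 to both parallel lines with radius 9.8 puts S and P at E ± 9.8·n: S = (-9.636, 1.786), P = (9.636, -1.786). Equal radii place N and G the same way about C: N = C + 9.8·n = (-0.1232, 53.11), G = C − 9.8·n = (19.15, 49.54). Then |EG| = |G − E| = 53.11.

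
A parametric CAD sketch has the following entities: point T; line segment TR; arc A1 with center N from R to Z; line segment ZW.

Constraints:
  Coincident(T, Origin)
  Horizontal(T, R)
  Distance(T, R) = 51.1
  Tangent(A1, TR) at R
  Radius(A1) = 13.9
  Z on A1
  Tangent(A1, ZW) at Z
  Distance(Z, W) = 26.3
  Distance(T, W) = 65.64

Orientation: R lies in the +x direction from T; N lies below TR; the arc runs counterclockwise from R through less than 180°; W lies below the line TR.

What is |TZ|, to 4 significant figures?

43.09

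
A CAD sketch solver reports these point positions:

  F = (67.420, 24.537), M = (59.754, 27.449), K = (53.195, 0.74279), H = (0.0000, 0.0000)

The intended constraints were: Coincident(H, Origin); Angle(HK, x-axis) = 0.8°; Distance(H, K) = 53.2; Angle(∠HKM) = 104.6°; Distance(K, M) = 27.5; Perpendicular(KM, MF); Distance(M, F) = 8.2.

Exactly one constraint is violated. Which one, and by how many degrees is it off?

Perpendicular(KM, MF) — off by 7.00°.

H = (0.00, 0.00) ✓; HK at 0.8000° ✓; |HK| = 53.20 ✓; ∠HKM = 104.6° ✓; |KM| = 27.50 ✓; ∠(KM, MF) = 97.00° ✗; |MF| = 8.200 ✓.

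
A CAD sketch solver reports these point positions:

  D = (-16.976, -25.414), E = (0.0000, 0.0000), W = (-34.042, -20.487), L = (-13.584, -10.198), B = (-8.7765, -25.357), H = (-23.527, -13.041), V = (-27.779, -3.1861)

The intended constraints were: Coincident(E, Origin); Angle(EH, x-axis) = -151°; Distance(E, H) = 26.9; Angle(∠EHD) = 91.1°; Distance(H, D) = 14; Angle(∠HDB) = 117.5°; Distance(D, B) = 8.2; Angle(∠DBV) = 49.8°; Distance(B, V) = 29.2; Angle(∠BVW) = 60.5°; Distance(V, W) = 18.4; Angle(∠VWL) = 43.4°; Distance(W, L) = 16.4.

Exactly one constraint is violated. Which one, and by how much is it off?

Distance(W, L) = 16.4 — off by 6.50.

E = (0.00, 0.00) ✓; EH at -151.0° ✓; |EH| = 26.90 ✓; ∠EHD = 91.10° ✓; |HD| = 14.00 ✓; ∠HDB = 117.5° ✓; |DB| = 8.200 ✓; ∠DBV = 49.80° ✓; |BV| = 29.20 ✓; ∠BVW = 60.50° ✓; |VW| = 18.40 ✓; ∠VWL = 43.40° ✓; |WL| = 22.90 ✗.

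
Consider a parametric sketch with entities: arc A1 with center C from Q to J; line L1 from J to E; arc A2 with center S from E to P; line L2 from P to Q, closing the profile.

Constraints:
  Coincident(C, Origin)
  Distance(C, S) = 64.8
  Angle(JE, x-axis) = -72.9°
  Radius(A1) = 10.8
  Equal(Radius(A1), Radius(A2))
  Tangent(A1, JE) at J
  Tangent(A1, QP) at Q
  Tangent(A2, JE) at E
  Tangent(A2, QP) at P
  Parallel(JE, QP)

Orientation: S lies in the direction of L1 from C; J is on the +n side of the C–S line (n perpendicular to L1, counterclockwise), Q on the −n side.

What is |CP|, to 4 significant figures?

65.69

Tangency of A1 to both parallel lines with radius 10.8 puts J and Q at C ± 10.8·n: J = (10.32, 3.176), Q = (-10.32, -3.176). Equal radii place E and P the same way about S: E = S + 10.8·n = (29.38, -58.76), P = S − 10.8·n = (8.731, -65.11). Then |CP| = |P − C| = 65.69.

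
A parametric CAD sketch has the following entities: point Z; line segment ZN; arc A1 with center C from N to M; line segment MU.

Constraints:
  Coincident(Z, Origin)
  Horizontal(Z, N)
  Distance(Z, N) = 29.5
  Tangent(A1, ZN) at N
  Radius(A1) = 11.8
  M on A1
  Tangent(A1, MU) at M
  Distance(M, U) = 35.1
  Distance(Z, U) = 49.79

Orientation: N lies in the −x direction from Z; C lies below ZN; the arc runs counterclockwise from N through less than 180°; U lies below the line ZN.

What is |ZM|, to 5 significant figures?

43.230

Z is at the origin; Z and N share the same y with |ZN| = 29.5 and N on the −x side, so N = (-29.500, 0.0000). A1 meets ZN tangentially, so CN is at right angles to ZN, so C = N + (0, -11.8) = (-29.500, -11.800). Since CM ⟂ MU (tangency), |CU| = √(11.8² + 35.1²) = 37.030 regardless of where M sits on A1. So U lies on both circle(Z, 49.79) and circle(C, 37.030); the below-ZN intersection is U = (-17.196, -46.726). M is the foot of the tangent from U: M = (-38.800, -19.063).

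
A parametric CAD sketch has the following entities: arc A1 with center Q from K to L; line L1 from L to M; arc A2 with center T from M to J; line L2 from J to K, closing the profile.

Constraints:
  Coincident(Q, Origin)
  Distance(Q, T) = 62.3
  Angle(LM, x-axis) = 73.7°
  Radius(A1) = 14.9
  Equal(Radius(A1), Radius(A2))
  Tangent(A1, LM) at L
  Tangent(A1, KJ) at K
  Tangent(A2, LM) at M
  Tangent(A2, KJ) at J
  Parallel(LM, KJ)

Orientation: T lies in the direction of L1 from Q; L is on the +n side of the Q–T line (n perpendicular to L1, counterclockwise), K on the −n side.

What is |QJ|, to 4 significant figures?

64.06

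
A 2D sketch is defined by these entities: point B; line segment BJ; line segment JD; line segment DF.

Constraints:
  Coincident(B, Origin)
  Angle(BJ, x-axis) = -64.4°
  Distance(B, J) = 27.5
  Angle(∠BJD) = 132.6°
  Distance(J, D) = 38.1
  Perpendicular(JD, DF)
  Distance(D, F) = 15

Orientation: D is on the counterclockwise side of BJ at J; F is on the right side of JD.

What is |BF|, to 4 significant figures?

66.77

B is at the origin; BJ runs at -64.4° with length 27.5, so J = 27.5·(cos -64.4°, sin -64.4°) = (11.88, -24.80). ∠BJD = 132.6°, so JD runs at -64.4° + (180° − 132.6°) = -17.00° from the x-axis; with |JD| = 38.1, D = J + 38.1·(cos -17.00°, sin -17.00°) = (48.32, -35.94). The perpendicularity gives DF at right angles to JD; with |DF| = 15.0 on the right of JD, F = D + 15.0·(-0.2924, -0.9563) = (43.93, -50.28). Then |BF| = |F − B| = 66.77.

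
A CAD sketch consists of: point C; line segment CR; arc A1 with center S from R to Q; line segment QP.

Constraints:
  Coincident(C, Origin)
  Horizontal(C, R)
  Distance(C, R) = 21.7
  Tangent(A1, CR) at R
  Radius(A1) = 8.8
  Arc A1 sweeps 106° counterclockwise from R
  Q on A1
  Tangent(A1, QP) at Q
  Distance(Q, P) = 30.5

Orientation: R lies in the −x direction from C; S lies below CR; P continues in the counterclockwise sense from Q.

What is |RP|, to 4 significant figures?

40.54

C is at the origin; CR is horizontal with |CR| = 21.7 and R on the −x side, so R = (-21.70, 0.000). The tangent condition forces SR to be normal to CR, so S = R + (0, -8.8) = (-21.70, -8.800). On A1, R sits at bearing 90° from S; a 106° counterclockwise sweep puts Q at bearing 196°, so Q = S + 8.8·(cos 196°, sin 196°) = (-30.16, -11.23). A1 meets QP tangentially, so SQ is at right angles to QP, so QP runs along (−sin 196°, cos 196°); with |QP| = 30.5, P = (-21.75, -40.54). Then |RP| = |P − R| = 40.54.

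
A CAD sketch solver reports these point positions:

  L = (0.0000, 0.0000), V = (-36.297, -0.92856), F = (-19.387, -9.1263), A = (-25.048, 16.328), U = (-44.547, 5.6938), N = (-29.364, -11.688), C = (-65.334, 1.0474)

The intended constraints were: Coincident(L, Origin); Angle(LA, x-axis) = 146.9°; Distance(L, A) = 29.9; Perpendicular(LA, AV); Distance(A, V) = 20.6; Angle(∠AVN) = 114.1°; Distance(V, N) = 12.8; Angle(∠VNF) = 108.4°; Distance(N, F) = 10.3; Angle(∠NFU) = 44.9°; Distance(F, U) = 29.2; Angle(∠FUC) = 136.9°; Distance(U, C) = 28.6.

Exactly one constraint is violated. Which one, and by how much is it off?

Distance(U, C) = 28.6 — off by 7.30.

L = (0.00, 0.00) ✓; LA at 146.9° ✓; |LA| = 29.90 ✓; ∠(LA, AV) = 90.00° ✓; |AV| = 20.60 ✓; ∠AVN = 114.1° ✓; |VN| = 12.80 ✓; ∠VNF = 108.4° ✓; |NF| = 10.30 ✓; ∠NFU = 44.90° ✓; |FU| = 29.20 ✓; ∠FUC = 136.9° ✓; |UC| = 21.30 ✗.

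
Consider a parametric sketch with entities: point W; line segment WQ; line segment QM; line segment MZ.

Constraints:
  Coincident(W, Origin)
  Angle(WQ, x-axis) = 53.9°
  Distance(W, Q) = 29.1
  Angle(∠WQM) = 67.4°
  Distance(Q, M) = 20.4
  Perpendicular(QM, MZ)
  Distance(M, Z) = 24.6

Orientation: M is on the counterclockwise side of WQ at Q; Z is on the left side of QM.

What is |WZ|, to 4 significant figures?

9.491

W is at the origin; WQ runs at 53.9° with length 29.1, so Q = 29.1·(cos 53.9°, sin 53.9°) = (17.15, 23.51). ∠WQM = 67.4°, so QM runs at 53.9° + (180° − 67.4°) = 166.5° from the x-axis; with |QM| = 20.4, M = Q + 20.4·(cos 166.5°, sin 166.5°) = (-2.691, 28.27). QM is perpendicular to MZ; with |MZ| = 24.6 on the left of QM, Z = M + 24.6·(-0.2334, -0.9724) = (-8.433, 4.354). Then |WZ| = |Z − W| = 9.491.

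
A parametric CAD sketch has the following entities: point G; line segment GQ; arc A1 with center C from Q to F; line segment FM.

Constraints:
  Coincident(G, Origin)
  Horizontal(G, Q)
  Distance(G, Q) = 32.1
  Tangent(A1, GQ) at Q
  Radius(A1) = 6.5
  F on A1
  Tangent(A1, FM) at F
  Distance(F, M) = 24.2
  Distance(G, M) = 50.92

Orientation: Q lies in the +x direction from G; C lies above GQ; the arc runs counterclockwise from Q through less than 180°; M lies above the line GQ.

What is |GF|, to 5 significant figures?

38.988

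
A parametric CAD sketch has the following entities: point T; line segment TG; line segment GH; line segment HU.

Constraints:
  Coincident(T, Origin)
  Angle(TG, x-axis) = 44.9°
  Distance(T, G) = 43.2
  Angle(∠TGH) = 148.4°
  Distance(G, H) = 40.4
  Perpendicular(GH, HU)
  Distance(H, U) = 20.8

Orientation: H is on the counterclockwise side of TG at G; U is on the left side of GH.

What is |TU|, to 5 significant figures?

77.216

∠TGH = 148.4°, so GH runs at 44.9° + (180° − 148.4°) = 76.500° from the x-axis; with |GH| = 40.4, H = G + 40.4·(cos 76.500°, sin 76.500°) = (40.031, 69.777). GH is perpendicular to HU; with |HU| = 20.8 on the left of GH, U = H + 20.8·(-0.97237, 0.23345) = (19.806, 74.633). Then |TU| = |U − T| = 77.216.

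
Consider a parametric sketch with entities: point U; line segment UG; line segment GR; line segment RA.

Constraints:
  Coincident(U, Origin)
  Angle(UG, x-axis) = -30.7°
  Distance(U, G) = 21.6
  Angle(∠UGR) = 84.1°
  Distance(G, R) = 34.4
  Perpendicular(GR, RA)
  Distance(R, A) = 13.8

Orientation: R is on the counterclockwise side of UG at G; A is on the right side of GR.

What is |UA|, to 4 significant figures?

47.76

U is at the origin; UG runs at -30.7° with length 21.6, so G = 21.6·(cos -30.7°, sin -30.7°) = (18.57, -11.03). ∠UGR = 84.1°, so GR runs at -30.7° + (180° − 84.1°) = 65.20° from the x-axis; with |GR| = 34.4, R = G + 34.4·(cos 65.20°, sin 65.20°) = (33.00, 20.20). The perpendicularity gives RA at right angles to GR; with |RA| = 13.8 on the right of GR, A = R + 13.8·(0.9078, -0.4195) = (45.53, 14.41). Then |UA| = |A − U| = 47.76.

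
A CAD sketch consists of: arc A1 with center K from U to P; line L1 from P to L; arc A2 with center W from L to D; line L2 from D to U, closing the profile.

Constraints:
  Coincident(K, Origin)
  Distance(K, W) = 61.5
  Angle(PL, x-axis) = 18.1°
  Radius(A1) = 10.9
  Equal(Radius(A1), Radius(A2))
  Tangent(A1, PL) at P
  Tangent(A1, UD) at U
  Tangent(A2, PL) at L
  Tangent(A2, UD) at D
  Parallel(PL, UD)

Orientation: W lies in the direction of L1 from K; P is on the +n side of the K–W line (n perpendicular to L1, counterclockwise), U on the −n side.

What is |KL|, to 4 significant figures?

62.46

Tangency of A1 to both parallel lines with radius 10.9 puts P and U at K ± 10.9·n: P = (-3.386, 10.36), U = (3.386, -10.36). Equal radii place L and D the same way about W: L = W + 10.9·n = (55.07, 29.47), D = W − 10.9·n = (61.84, 8.746). Then |KL| = |L − K| = 62.46.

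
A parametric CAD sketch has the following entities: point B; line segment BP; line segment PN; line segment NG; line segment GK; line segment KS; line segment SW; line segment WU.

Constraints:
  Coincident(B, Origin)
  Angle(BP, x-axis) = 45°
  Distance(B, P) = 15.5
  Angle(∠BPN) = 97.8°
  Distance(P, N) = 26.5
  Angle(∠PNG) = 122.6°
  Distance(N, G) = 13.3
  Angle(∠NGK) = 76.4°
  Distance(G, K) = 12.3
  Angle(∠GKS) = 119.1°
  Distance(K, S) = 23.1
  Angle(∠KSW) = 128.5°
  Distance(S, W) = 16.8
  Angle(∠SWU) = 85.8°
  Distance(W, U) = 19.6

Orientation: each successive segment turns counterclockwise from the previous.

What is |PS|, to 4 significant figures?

4.847

∠NGK = 76.4° gives GK at -71.80° from the x-axis; with |GK| = 12.3, K = (-14.48, 19.32). ∠GKS = 119.1° gives KS at -10.90° from the x-axis; with |KS| = 23.1, S = (8.206, 14.95). Then |PS| = |S − P| = 4.847.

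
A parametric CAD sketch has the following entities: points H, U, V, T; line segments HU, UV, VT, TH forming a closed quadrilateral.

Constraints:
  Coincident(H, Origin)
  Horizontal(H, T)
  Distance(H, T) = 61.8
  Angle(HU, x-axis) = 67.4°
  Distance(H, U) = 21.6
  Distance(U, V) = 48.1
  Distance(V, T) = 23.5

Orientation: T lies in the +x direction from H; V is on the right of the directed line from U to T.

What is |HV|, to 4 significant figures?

44.83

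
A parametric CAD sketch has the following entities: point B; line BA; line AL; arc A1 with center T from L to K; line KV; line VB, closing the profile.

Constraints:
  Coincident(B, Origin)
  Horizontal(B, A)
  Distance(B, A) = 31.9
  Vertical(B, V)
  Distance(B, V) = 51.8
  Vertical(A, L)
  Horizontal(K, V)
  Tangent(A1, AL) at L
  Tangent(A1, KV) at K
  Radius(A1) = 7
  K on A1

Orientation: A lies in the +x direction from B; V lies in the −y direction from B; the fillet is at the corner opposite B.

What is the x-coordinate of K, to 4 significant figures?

24.90

The virtual corner opposite B is at (31.90, -51.80). Tangency of A1 to AL means the radius TL is perpendicular to AL and the tangent condition forces TK to be normal to KV, with radius 7.0, so the center T sits 7.0 in from both sides at T = (24.90, -44.80). That places the tangent points at L = (31.90, -44.80) on AL and K = (24.90, -51.80) on KV. So K.x = 24.90.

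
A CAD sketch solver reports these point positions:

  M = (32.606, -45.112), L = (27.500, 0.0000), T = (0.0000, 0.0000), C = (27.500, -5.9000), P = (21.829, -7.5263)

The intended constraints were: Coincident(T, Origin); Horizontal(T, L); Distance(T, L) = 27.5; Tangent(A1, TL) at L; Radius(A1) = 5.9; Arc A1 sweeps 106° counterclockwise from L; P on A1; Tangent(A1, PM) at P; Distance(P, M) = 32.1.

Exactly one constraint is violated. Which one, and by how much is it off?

Distance(P, M) = 32.1 — off by 7.00.

T = (0.00, 0.00) ✓; T.y = 0.00, L.y = 0.00 ✓; |TL| = 27.50 ✓; ∠(CL, LT) = 90.00° ✓; |CL| = 5.900 ✓; bearing(C→P) − bearing(C→L) = 106.0° ✓; |CP| = 5.900 ✓; ∠(CP, PM) = 90.00° ✓; |PM| = 39.10 ✗.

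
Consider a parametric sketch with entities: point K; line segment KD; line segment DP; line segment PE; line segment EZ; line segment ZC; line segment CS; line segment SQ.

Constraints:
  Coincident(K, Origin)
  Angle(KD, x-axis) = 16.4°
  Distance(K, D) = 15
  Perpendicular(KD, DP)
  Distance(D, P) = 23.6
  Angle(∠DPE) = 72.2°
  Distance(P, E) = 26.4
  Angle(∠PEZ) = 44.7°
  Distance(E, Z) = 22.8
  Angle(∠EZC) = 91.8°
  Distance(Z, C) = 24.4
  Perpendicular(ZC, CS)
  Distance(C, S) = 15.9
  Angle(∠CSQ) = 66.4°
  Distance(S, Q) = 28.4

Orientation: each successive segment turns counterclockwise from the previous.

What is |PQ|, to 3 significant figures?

20.1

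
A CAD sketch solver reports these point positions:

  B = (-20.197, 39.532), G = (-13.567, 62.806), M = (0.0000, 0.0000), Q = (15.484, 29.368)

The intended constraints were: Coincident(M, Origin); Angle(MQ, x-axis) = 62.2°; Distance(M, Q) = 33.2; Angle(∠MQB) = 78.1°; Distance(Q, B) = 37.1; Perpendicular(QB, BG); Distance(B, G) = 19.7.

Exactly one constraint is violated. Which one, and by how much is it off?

Distance(B, G) = 19.7 — off by 4.50.

M = (0.00, 0.00) ✓; MQ at 62.20° ✓; |MQ| = 33.20 ✓; ∠MQB = 78.10° ✓; |QB| = 37.10 ✓; ∠(QB, BG) = 90.00° ✓; |BG| = 24.20 ✗.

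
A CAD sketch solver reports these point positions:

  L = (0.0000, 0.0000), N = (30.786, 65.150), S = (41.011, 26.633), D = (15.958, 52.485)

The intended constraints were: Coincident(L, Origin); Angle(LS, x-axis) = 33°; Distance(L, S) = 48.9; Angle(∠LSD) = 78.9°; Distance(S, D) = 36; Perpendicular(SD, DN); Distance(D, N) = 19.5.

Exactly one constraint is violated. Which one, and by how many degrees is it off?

Perpendicular(SD, DN) — off by 3.60°.

L = (0.00, 0.00) ✓; LS at 33.00° ✓; |LS| = 48.90 ✓; ∠LSD = 78.90° ✓; |SD| = 36.00 ✓; ∠(SD, DN) = 93.60° ✗; |DN| = 19.50 ✓.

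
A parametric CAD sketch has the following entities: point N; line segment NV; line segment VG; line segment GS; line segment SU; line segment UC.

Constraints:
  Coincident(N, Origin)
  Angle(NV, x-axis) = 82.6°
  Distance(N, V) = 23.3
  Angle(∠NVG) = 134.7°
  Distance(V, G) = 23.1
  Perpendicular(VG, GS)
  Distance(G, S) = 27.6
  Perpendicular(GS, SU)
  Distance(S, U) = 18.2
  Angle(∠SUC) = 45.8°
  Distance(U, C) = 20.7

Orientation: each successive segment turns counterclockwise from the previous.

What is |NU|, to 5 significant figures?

23.981

The perpendicularity gives GS at right angles to VG, so GS runs at -142.10°; with |GS| = 27.6, S = (-32.968, 24.380). GS is perpendicular to SU, so SU runs at -52.100°; with |SU| = 18.2, U = (-21.788, 10.018). Then |NU| = |U − N| = 23.981.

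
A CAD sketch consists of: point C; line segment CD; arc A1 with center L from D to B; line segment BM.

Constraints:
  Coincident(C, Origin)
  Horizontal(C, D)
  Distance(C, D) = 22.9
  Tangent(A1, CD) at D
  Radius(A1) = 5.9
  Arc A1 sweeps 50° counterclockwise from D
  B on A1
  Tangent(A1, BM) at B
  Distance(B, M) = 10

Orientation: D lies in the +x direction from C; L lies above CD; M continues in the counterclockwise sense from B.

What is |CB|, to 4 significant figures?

27.50

The tangent condition forces LD to be normal to CD, so L = D + (0, 5.9) = (22.90, 5.900). On A1, D sits at bearing -90° from L; a 50° counterclockwise sweep puts B at bearing -40°, so B = L + 5.9·(cos -40°, sin -40°) = (27.42, 2.108). Then |CB| = |B − C| = 27.50.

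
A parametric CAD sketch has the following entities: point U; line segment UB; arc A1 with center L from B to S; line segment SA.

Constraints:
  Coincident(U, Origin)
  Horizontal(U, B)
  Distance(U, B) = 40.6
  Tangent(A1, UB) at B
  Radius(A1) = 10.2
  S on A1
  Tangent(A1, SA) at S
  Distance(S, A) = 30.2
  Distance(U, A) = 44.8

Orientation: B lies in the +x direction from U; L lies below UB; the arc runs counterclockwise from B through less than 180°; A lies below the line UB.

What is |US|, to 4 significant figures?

31.67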